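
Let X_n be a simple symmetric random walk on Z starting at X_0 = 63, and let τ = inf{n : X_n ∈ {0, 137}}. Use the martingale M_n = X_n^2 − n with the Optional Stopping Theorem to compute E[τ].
E[τ] = 4662

M_n = X_n^2 − n is a martingale (since E[X_{n+1}^2 | F_n] = X_n^2 + 1). By OST (τ has finite mean in a bounded region), E[M_τ] = E[M_0] = X_0^2 − 0 = 63^2 = 3969. Also E[M_τ] = E[X_τ^2] − E[τ]. The walk exits at 0 or 137, with P(hit 137 first) = 63/137, so E[X_τ^2] = 137^2 · 63/137 + 0 = 8631. Thus E[τ] = E[X_τ^2] − E[M_τ] = 8631 − 3969 = 4662 = 63(137 − 63) = 4662.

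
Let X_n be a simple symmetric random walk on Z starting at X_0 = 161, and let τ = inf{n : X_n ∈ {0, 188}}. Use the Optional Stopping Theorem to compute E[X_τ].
E[X_τ] = 161

X_n is a martingale and τ is a bounded-mean stopping time (indeed τ is finite a.s. with bounded expectation since the walk is in a bounded region). By the OST, E[X_τ] = E[X_0] = 161. Equivalently: E[X_τ] = 188 · P(hit 188 first) + 0 · P(hit 0 first) = 188 · (161/188) = 161.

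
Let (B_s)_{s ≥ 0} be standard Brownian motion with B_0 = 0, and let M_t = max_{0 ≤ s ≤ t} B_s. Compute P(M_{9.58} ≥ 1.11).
P(M_{9.58} ≥ 1.11) = 2·P(B_{9.58} ≥ 1.11) = 2(1 − Φ(1.11/√9.58)) ≈ 0.7199

By the reflection principle for Brownian motion, P(M_t ≥ a) = 2 · P(B_t ≥ a) for a ≥ 0. Since B_t ~ N(0, t), P(B_t ≥ 1.11) = 1 − Φ(1.11/√t) = 1 − Φ(1.11/√9.58) = 1 − Φ(0.3586). So
  P(M_{9.58} ≥ 1.11) = 2(1 − Φ(0.3586)) ≈ 0.7199.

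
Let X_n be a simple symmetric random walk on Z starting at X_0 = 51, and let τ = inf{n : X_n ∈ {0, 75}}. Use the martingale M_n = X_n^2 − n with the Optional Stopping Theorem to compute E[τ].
E[τ] = 1224

M_n = X_n^2 − n is a martingale (since E[X_{n+1}^2 | F_n] = X_n^2 + 1). By OST (τ has finite mean in a bounded region), E[M_τ] = E[M_0] = X_0^2 − 0 = 51^2 = 2601. Also E[M_τ] = E[X_τ^2] − E[τ]. The walk exits at 0 or 75, with P(hit 75 first) = 51/75, so E[X_τ^2] = 75^2 · 51/75 + 0 = 3825. Thus E[τ] = E[X_τ^2] − E[M_τ] = 3825 − 2601 = 1224 = 51(75 − 51) = 1224.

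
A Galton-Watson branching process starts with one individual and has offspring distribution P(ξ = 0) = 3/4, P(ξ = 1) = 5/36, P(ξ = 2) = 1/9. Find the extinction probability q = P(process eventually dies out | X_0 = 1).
q = 1

Mean offspring μ = 0·3/4 + 1·5/36 + 2·1/9 = 13/36 ≤ 1. For μ ≤ 1 with offspring not concentrated at 1, the Galton-Watson process goes extinct almost surely, so q = 1.
(Algebraic check: The pgf is f(s) = 3/4 + 5/36·s + 1/9·s². The extinction probability q is the smallest fixed point of f in [0, 1]. Setting s = f(s):
  1/9·s² + (5/36 − 1)·s + 3/4 = 0
  1/9·s² − (3/4 + 1/9)·s + 3/4 = 0
which factors as (s − 1)·(1/9·s − 3/4) = 0, giving roots s = 1 and s = (3/4)/(1/9) = 27/4. Since 27/4 ≥ 1, the smallest root in [0, 1] is s = 1.)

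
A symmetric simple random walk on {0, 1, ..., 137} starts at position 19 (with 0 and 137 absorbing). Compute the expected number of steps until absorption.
E[τ | X_0 = 19] = 2242

Let v_k = E[τ | X_0 = k]. Boundary: v_0 = v_137 = 0. Recurrence: v_k = 1 + (v_{k-1} + v_{k+1})/2 for 1 ≤ k ≤ 136. The particular solution to v_k − (v_{k-1} + v_{k+1})/2 = 1 is v_k = −k^2. Adding homogeneous solution A + B k and matching boundaries gives v_k = k (137 − k). Substituting k = 19: v_19 = 19 · 118 = 2242.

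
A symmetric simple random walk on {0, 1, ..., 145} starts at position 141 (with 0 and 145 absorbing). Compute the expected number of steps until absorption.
E[τ | X_0 = 141] = 564

Let v_k = E[τ | X_0 = k]. Boundary: v_0 = v_145 = 0. Recurrence: v_k = 1 + (v_{k-1} + v_{k+1})/2 for 1 ≤ k ≤ 144. The particular solution to v_k − (v_{k-1} + v_{k+1})/2 = 1 is v_k = −k^2. Adding homogeneous solution A + B k and matching boundaries gives v_k = k (145 − k). Substituting k = 141: v_141 = 141 · 4 = 564.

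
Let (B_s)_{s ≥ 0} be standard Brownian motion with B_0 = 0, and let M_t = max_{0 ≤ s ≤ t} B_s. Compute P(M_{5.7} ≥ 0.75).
P(M_{5.7} ≥ 0.75) = 2·P(B_{5.7} ≥ 0.75) = 2(1 − Φ(0.75/√5.7)) ≈ 0.7534

By the reflection principle for Brownian motion, P(M_t ≥ a) = 2 · P(B_t ≥ a) for a ≥ 0. Since B_t ~ N(0, t), P(B_t ≥ 0.75) = 1 − Φ(0.75/√t) = 1 − Φ(0.75/√5.7) = 1 − Φ(0.3141). So
  P(M_{5.7} ≥ 0.75) = 2(1 − Φ(0.3141)) ≈ 0.7534.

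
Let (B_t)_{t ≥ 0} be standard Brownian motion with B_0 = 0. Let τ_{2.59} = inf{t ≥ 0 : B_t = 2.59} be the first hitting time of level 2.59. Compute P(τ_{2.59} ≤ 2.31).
P(τ_{2.59} ≤ 2.31) = 2(1 − Φ(2.59/√2.31)) = 2(1 − Φ(1.7041)) ≈ 0.0884

By the reflection principle for standard BM, P(τ_b ≤ t) = 2 · P(B_t ≥ b). Since B_t ~ N(0, t), P(B_t ≥ 2.59) = 1 − Φ(2.59/√t) = 1 − Φ(2.59/√2.31) = 1 − Φ(1.7041) ≈ 0.04418. Doubling: P(τ_{2.59} ≤ 2.31) ≈ 2 · 0.04418 = 0.08836 ≈ 0.0884.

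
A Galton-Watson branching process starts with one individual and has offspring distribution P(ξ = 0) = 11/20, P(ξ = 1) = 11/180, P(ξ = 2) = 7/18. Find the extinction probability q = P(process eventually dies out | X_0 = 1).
q = 1

Mean offspring μ = 0·11/20 + 1·11/180 + 2·7/18 = 151/180 ≤ 1. For μ ≤ 1 with offspring not concentrated at 1, the Galton-Watson process goes extinct almost surely, so q = 1.
(Algebraic check: The pgf is f(s) = 11/20 + 11/180·s + 7/18·s². The extinction probability q is the smallest fixed point of f in [0, 1]. Setting s = f(s):
  7/18·s² + (11/180 − 1)·s + 11/20 = 0
  7/18·s² − (11/20 + 7/18)·s + 11/20 = 0
which factors as (s − 1)·(7/18·s − 11/20) = 0, giving roots s = 1 and s = (11/20)/(7/18) = 99/70. Since 99/70 ≥ 1, the smallest root in [0, 1] is s = 1.)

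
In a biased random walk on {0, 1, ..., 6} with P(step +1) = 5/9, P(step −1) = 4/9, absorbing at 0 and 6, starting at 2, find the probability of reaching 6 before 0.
P(hit 6 before 0) = (1 − (4/5)^2) / (1 − (4/5)^6) = 625/1281

Let u_k denote P(reach 6 before 0 | start at k). Boundary: u_0 = 0, u_6 = 1. Recurrence: u_k = 5/9·u_{k+1} + 4/9·u_{k-1} for 1 ≤ k ≤ 5. Try u_k = A + B·r^k with r = q/p = (4/9)/(5/9) = 4/5. Substitution satisfies the recurrence; boundary conditions give:
  u_k = (1 − r^k) / (1 − r^N) = (1 − (4/5)^2) / (1 − (4/5)^6) = 625/1281.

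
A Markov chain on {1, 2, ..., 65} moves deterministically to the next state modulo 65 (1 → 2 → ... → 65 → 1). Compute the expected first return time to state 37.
E[T_37 | X_0 = 37] = 65

The chain cycles deterministically, so starting at state 37 it returns in exactly 65 steps. Equivalently, the stationary distribution is uniform π_j = 1/65 for every state j, so by Kac's formula E[T_37] = 1/π_37 = 65.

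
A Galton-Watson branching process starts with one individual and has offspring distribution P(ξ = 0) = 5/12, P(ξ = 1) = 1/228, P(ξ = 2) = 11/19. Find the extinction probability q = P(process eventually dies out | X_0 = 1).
q = 95/132

The pgf is f(s) = 5/12 + 1/228·s + 11/19·s². The extinction probability q is the smallest fixed point of f in [0, 1]. Setting s = f(s):
  11/19·s² + (1/228 − 1)·s + 5/12 = 0
  11/19·s² − (5/12 + 11/19)·s + 5/12 = 0
which factors as (s − 1)·(11/19·s − 5/12) = 0, giving roots s = 1 and s = (5/12)/(11/19) = 95/132.
Mean offspring μ = 1/228 + 2·11/19 = 265/228 > 1 (supercritical), so q < 1. The extinction probability is the smaller root: q = (5/12)/(11/19) = 95/132.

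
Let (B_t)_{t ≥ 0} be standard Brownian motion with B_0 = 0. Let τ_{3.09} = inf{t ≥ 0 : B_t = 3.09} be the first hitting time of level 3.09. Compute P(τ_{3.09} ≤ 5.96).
P(τ_{3.09} ≤ 5.96) = 2(1 − Φ(3.09/√5.96)) = 2(1 − Φ(1.2657)) ≈ 0.2056

By the reflection principle for standard BM, P(τ_b ≤ t) = 2 · P(B_t ≥ b). Since B_t ~ N(0, t), P(B_t ≥ 3.09) = 1 − Φ(3.09/√t) = 1 − Φ(3.09/√5.96) = 1 − Φ(1.2657) ≈ 0.10281. Doubling: P(τ_{3.09} ≤ 5.96) ≈ 2 · 0.10281 = 0.20562 ≈ 0.2056.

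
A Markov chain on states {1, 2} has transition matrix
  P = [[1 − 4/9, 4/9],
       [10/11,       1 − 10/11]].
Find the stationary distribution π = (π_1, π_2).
π_1 = 45/67, π_2 = 22/67

Solve πP = π with π_1 + π_2 = 1. From πP = π: π_1 · (1 − 4/9) + π_2 · 10/11 = π_1 ⇒ π_2 · 10/11 = π_1 · 4/9 ⇒ π_2/π_1 = (4/9)/(10/11) = 22/45. Together with π_1 + π_2 = 1:
  π_1 = (10/11)/(4/9 + 10/11) = (10/11)/(134/99) = 45/67,
  π_2 = (4/9)/(4/9 + 10/11) = (4/9)/(134/99) = 22/67.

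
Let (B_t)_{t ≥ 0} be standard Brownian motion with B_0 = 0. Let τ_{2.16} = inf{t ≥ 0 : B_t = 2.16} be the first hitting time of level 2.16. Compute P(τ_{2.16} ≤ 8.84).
P(τ_{2.16} ≤ 8.84) = 2(1 − Φ(2.16/√8.84)) = 2(1 − Φ(0.7265)) ≈ 0.4675

By the reflection principle for standard BM, P(τ_b ≤ t) = 2 · P(B_t ≥ b). Since B_t ~ N(0, t), P(B_t ≥ 2.16) = 1 − Φ(2.16/√t) = 1 − Φ(2.16/√8.84) = 1 − Φ(0.7265) ≈ 0.23377. Doubling: P(τ_{2.16} ≤ 8.84) ≈ 2 · 0.23377 = 0.46754 ≈ 0.4675.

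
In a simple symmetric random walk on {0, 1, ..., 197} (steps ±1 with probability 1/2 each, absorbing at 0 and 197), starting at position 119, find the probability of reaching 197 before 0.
P(hit 197 before 0) = 119/197

Let u_k = P(hit 197 before 0 | start at k). Then u_0 = 0, u_197 = 1, and u_k = u_{k-1}/2 + u_{k+1}/2 for 1 ≤ k ≤ 196. This harmonic recurrence is solved by u_k = k/197, giving u_119 = 119/197.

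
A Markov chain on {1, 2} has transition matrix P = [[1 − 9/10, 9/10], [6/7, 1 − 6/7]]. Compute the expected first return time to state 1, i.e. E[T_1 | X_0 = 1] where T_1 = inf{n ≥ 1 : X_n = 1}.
E[T_1 | X_0 = 1] = 1/π_1 = 41/20

For an irreducible recurrent Markov chain with stationary distribution π, E[T_i | X_0 = i] = 1/π_i (Kac's formula). Here π_1 = (6/7)/(9/10 + 6/7) = (6/7)/(123/70) = 20/41, so E[T_1 | X_0 = 1] = 1/π_1 = (9/10 + 6/7)/(6/7) = (123/70)/(6/7) = 41/20.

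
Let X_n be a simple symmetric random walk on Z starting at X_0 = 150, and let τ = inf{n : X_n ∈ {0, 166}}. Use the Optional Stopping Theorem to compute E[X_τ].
E[X_τ] = 150

X_n is a martingale and τ is a bounded-mean stopping time (indeed τ is finite a.s. with bounded expectation since the walk is in a bounded region). By the OST, E[X_τ] = E[X_0] = 150. Equivalently: E[X_τ] = 166 · P(hit 166 first) + 0 · P(hit 0 first) = 166 · (150/166) = 150.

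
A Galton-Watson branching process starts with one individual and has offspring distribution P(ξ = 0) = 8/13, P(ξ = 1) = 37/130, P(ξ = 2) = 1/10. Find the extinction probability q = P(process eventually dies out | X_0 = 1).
q = 1

Mean offspring μ = 0·8/13 + 1·37/130 + 2·1/10 = 63/130 ≤ 1. For μ ≤ 1 with offspring not concentrated at 1, the Galton-Watson process goes extinct almost surely, so q = 1.
(Algebraic check: The pgf is f(s) = 8/13 + 37/130·s + 1/10·s². The extinction probability q is the smallest fixed point of f in [0, 1]. Setting s = f(s):
  1/10·s² + (37/130 − 1)·s + 8/13 = 0
  1/10·s² − (8/13 + 1/10)·s + 8/13 = 0
which factors as (s − 1)·(1/10·s − 8/13) = 0, giving roots s = 1 and s = (8/13)/(1/10) = 80/13. Since 80/13 ≥ 1, the smallest root in [0, 1] is s = 1.)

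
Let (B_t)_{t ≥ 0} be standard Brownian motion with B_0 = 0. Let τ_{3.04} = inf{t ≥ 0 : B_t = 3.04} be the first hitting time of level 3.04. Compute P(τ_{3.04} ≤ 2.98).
P(τ_{3.04} ≤ 2.98) = 2(1 − Φ(3.04/√2.98)) = 2(1 − Φ(1.7610)) ≈ 0.0782

By the reflection principle for standard BM, P(τ_b ≤ t) = 2 · P(B_t ≥ b). Since B_t ~ N(0, t), P(B_t ≥ 3.04) = 1 − Φ(3.04/√t) = 1 − Φ(3.04/√2.98) = 1 − Φ(1.7610) ≈ 0.03912. Doubling: P(τ_{3.04} ≤ 2.98) ≈ 2 · 0.03912 = 0.07824 ≈ 0.0782.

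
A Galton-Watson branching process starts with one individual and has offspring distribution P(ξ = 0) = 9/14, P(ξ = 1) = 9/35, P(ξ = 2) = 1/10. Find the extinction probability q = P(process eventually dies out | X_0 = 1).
q = 1

Mean offspring μ = 0·9/14 + 1·9/35 + 2·1/10 = 16/35 ≤ 1. For μ ≤ 1 with offspring not concentrated at 1, the Galton-Watson process goes extinct almost surely, so q = 1.
(Algebraic check: The pgf is f(s) = 9/14 + 9/35·s + 1/10·s². The extinction probability q is the smallest fixed point of f in [0, 1]. Setting s = f(s):
  1/10·s² + (9/35 − 1)·s + 9/14 = 0
  1/10·s² − (9/14 + 1/10)·s + 9/14 = 0
which factors as (s − 1)·(1/10·s − 9/14) = 0, giving roots s = 1 and s = (9/14)/(1/10) = 45/7. Since 45/7 ≥ 1, the smallest root in [0, 1] is s = 1.)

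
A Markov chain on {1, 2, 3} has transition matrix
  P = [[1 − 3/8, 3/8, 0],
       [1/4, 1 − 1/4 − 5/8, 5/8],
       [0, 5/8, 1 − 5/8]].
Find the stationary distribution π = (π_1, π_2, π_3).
π = (1/4, 3/8, 3/8)

This is a birth-death chain on three states, which satisfies detailed balance: π_1 · P_{12} = π_2 · P_{21} and π_2 · P_{23} = π_3 · P_{32}.
From π_1 · 3/8 = π_2 · 1/4: π_2/π_1 = (3/8)/(1/4) = 3/2.
From π_2 · 5/8 = π_3 · 5/8: π_3/π_2 = (5/8)/(5/8) = 1.
Take π_1 proportional to 1; then unnormalized π = (1, 3/2, 3/2). Normalize by dividing by the sum 4:
  π = (1/4, 3/8, 3/8).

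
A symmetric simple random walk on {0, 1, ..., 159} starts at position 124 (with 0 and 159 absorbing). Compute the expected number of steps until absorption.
E[τ | X_0 = 124] = 4340

Let v_k = E[τ | X_0 = k]. Boundary: v_0 = v_159 = 0. Recurrence: v_k = 1 + (v_{k-1} + v_{k+1})/2 for 1 ≤ k ≤ 158. The particular solution to v_k − (v_{k-1} + v_{k+1})/2 = 1 is v_k = −k^2. Adding homogeneous solution A + B k and matching boundaries gives v_k = k (159 − k). Substituting k = 124: v_124 = 124 · 35 = 4340.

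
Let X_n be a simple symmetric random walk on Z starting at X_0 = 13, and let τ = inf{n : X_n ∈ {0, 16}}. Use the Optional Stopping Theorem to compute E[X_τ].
E[X_τ] = 13

X_n is a martingale and τ is a bounded-mean stopping time (indeed τ is finite a.s. with bounded expectation since the walk is in a bounded region). By the OST, E[X_τ] = E[X_0] = 13. Equivalently: E[X_τ] = 16 · P(hit 16 first) + 0 · P(hit 0 first) = 16 · (13/16) = 13.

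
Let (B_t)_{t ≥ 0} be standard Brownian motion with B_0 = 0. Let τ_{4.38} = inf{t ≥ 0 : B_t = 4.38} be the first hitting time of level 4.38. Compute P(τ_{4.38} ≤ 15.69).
P(τ_{4.38} ≤ 15.69) = 2(1 − Φ(4.38/√15.69)) = 2(1 − Φ(1.1058)) ≈ 0.2688

By the reflection principle for standard BM, P(τ_b ≤ t) = 2 · P(B_t ≥ b). Since B_t ~ N(0, t), P(B_t ≥ 4.38) = 1 − Φ(4.38/√t) = 1 − Φ(4.38/√15.69) = 1 − Φ(1.1058) ≈ 0.13441. Doubling: P(τ_{4.38} ≤ 15.69) ≈ 2 · 0.13441 = 0.26882 ≈ 0.2688.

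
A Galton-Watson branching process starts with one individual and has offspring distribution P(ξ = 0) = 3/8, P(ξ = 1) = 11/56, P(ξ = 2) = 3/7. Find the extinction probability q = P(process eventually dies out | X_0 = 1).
q = 7/8

The pgf is f(s) = 3/8 + 11/56·s + 3/7·s². The extinction probability q is the smallest fixed point of f in [0, 1]. Setting s = f(s):
  3/7·s² + (11/56 − 1)·s + 3/8 = 0
  3/7·s² − (3/8 + 3/7)·s + 3/8 = 0
which factors as (s − 1)·(3/7·s − 3/8) = 0, giving roots s = 1 and s = (3/8)/(3/7) = 7/8.
Mean offspring μ = 11/56 + 2·3/7 = 59/56 > 1 (supercritical), so q < 1. The extinction probability is the smaller root: q = (3/8)/(3/7) = 7/8.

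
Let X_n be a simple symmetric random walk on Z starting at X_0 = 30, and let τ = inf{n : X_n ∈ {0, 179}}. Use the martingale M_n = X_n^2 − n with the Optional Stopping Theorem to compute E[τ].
E[τ] = 4470

M_n = X_n^2 − n is a martingale (since E[X_{n+1}^2 | F_n] = X_n^2 + 1). By OST (τ has finite mean in a bounded region), E[M_τ] = E[M_0] = X_0^2 − 0 = 30^2 = 900. Also E[M_τ] = E[X_τ^2] − E[τ]. The walk exits at 0 or 179, with P(hit 179 first) = 30/179, so E[X_τ^2] = 179^2 · 30/179 + 0 = 5370. Thus E[τ] = E[X_τ^2] − E[M_τ] = 5370 − 900 = 4470 = 30(179 − 30) = 4470.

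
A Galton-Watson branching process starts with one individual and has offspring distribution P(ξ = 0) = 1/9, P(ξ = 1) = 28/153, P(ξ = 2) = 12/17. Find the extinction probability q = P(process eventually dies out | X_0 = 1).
q = 17/108

The pgf is f(s) = 1/9 + 28/153·s + 12/17·s². The extinction probability q is the smallest fixed point of f in [0, 1]. Setting s = f(s):
  12/17·s² + (28/153 − 1)·s + 1/9 = 0
  12/17·s² − (1/9 + 12/17)·s + 1/9 = 0
which factors as (s − 1)·(12/17·s − 1/9) = 0, giving roots s = 1 and s = (1/9)/(12/17) = 17/108.
Mean offspring μ = 28/153 + 2·12/17 = 244/153 > 1 (supercritical), so q < 1. The extinction probability is the smaller root: q = (1/9)/(12/17) = 17/108.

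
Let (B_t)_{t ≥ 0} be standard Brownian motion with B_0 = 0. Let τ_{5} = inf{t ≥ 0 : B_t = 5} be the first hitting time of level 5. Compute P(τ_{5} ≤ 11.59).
P(τ_{5} ≤ 11.59) = 2(1 − Φ(5/√11.59)) = 2(1 − Φ(1.4687)) ≈ 0.1419

By the reflection principle for standard BM, P(τ_b ≤ t) = 2 · P(B_t ≥ b). Since B_t ~ N(0, t), P(B_t ≥ 5) = 1 − Φ(5/√t) = 1 − Φ(5/√11.59) = 1 − Φ(1.4687) ≈ 0.07096. Doubling: P(τ_{5} ≤ 11.59) ≈ 2 · 0.07096 = 0.14192 ≈ 0.1419.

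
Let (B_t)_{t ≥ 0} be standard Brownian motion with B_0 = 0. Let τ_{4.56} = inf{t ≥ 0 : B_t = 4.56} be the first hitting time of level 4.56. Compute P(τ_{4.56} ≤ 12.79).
P(τ_{4.56} ≤ 12.79) = 2(1 − Φ(4.56/√12.79)) = 2(1 − Φ(1.2751)) ≈ 0.2023

By the reflection principle for standard BM, P(τ_b ≤ t) = 2 · P(B_t ≥ b). Since B_t ~ N(0, t), P(B_t ≥ 4.56) = 1 − Φ(4.56/√t) = 1 − Φ(4.56/√12.79) = 1 − Φ(1.2751) ≈ 0.10114. Doubling: P(τ_{4.56} ≤ 12.79) ≈ 2 · 0.10114 = 0.20228 ≈ 0.2023.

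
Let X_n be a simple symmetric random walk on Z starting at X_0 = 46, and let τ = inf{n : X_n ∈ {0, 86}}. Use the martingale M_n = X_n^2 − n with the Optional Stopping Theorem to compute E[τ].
E[τ] = 1840

M_n = X_n^2 − n is a martingale (since E[X_{n+1}^2 | F_n] = X_n^2 + 1). By OST (τ has finite mean in a bounded region), E[M_τ] = E[M_0] = X_0^2 − 0 = 46^2 = 2116. Also E[M_τ] = E[X_τ^2] − E[τ]. The walk exits at 0 or 86, with P(hit 86 first) = 46/86, so E[X_τ^2] = 86^2 · 46/86 + 0 = 3956. Thus E[τ] = E[X_τ^2] − E[M_τ] = 3956 − 2116 = 1840 = 46(86 − 46) = 1840.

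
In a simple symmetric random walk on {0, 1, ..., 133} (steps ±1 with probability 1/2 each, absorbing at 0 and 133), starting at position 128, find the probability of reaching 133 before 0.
P(hit 133 before 0) = 128/133

Let u_k = P(hit 133 before 0 | start at k). Then u_0 = 0, u_133 = 1, and u_k = u_{k-1}/2 + u_{k+1}/2 for 1 ≤ k ≤ 132. This harmonic recurrence is solved by u_k = k/133, giving u_128 = 128/133.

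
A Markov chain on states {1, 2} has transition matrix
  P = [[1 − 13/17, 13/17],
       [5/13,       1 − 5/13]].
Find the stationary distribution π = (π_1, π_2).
π_1 = 85/254, π_2 = 169/254

Solve πP = π with π_1 + π_2 = 1. From πP = π: π_1 · (1 − 13/17) + π_2 · 5/13 = π_1 ⇒ π_2 · 5/13 = π_1 · 13/17 ⇒ π_2/π_1 = (13/17)/(5/13) = 169/85. Together with π_1 + π_2 = 1:
  π_1 = (5/13)/(13/17 + 5/13) = (5/13)/(254/221) = 85/254,
  π_2 = (13/17)/(13/17 + 5/13) = (13/17)/(254/221) = 169/254.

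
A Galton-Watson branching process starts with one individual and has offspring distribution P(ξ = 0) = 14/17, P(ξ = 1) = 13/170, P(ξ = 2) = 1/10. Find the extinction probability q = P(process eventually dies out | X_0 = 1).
q = 1

Mean offspring μ = 0·14/17 + 1·13/170 + 2·1/10 = 47/170 ≤ 1. For μ ≤ 1 with offspring not concentrated at 1, the Galton-Watson process goes extinct almost surely, so q = 1.
(Algebraic check: The pgf is f(s) = 14/17 + 13/170·s + 1/10·s². The extinction probability q is the smallest fixed point of f in [0, 1]. Setting s = f(s):
  1/10·s² + (13/170 − 1)·s + 14/17 = 0
  1/10·s² − (14/17 + 1/10)·s + 14/17 = 0
which factors as (s − 1)·(1/10·s − 14/17) = 0, giving roots s = 1 and s = (14/17)/(1/10) = 140/17. Since 140/17 ≥ 1, the smallest root in [0, 1] is s = 1.)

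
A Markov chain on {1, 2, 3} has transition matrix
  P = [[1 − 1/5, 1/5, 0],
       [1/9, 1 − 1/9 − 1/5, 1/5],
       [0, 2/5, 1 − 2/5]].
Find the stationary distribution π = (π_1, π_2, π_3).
π = (10/37, 18/37, 9/37)

This is a birth-death chain on three states, which satisfies detailed balance: π_1 · P_{12} = π_2 · P_{21} and π_2 · P_{23} = π_3 · P_{32}.
From π_1 · 1/5 = π_2 · 1/9: π_2/π_1 = (1/5)/(1/9) = 9/5.
From π_2 · 1/5 = π_3 · 2/5: π_3/π_2 = (1/5)/(2/5) = 1/2.
Take π_1 proportional to 1; then unnormalized π = (1, 9/5, 9/10). Normalize by dividing by the sum 37/10:
  π = (10/37, 18/37, 9/37).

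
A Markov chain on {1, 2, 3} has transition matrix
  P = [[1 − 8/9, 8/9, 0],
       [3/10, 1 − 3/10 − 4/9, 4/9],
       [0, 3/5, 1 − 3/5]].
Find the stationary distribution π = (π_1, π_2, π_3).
π = (729/4489, 2160/4489, 1600/4489)

This is a birth-death chain on three states, which satisfies detailed balance: π_1 · P_{12} = π_2 · P_{21} and π_2 · P_{23} = π_3 · P_{32}.
From π_1 · 8/9 = π_2 · 3/10: π_2/π_1 = (8/9)/(3/10) = 80/27.
From π_2 · 4/9 = π_3 · 3/5: π_3/π_2 = (4/9)/(3/5) = 20/27.
Take π_1 proportional to 1; then unnormalized π = (1, 80/27, 1600/729). Normalize by dividing by the sum 4489/729:
  π = (729/4489, 2160/4489, 1600/4489).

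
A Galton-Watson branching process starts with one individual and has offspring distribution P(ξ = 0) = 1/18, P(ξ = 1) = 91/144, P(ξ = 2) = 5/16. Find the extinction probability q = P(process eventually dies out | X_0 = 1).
q = 8/45

The pgf is f(s) = 1/18 + 91/144·s + 5/16·s². The extinction probability q is the smallest fixed point of f in [0, 1]. Setting s = f(s):
  5/16·s² + (91/144 − 1)·s + 1/18 = 0
  5/16·s² − (1/18 + 5/16)·s + 1/18 = 0
which factors as (s − 1)·(5/16·s − 1/18) = 0, giving roots s = 1 and s = (1/18)/(5/16) = 8/45.
Mean offspring μ = 91/144 + 2·5/16 = 181/144 > 1 (supercritical), so q < 1. The extinction probability is the smaller root: q = (1/18)/(5/16) = 8/45.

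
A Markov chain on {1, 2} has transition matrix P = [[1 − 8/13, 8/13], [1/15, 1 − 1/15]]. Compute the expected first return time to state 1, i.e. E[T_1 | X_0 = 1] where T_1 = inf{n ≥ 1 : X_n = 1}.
E[T_1 | X_0 = 1] = 1/π_1 = 133/13

For an irreducible recurrent Markov chain with stationary distribution π, E[T_i | X_0 = i] = 1/π_i (Kac's formula). Here π_1 = (1/15)/(8/13 + 1/15) = (1/15)/(133/195) = 13/133, so E[T_1 | X_0 = 1] = 1/π_1 = (8/13 + 1/15)/(1/15) = (133/195)/(1/15) = 133/13.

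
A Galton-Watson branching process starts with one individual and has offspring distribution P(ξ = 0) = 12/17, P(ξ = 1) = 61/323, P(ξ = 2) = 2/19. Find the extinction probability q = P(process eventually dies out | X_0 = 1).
q = 1

Mean offspring μ = 0·12/17 + 1·61/323 + 2·2/19 = 129/323 ≤ 1. For μ ≤ 1 with offspring not concentrated at 1, the Galton-Watson process goes extinct almost surely, so q = 1.
(Algebraic check: The pgf is f(s) = 12/17 + 61/323·s + 2/19·s². The extinction probability q is the smallest fixed point of f in [0, 1]. Setting s = f(s):
  2/19·s² + (61/323 − 1)·s + 12/17 = 0
  2/19·s² − (12/17 + 2/19)·s + 12/17 = 0
which factors as (s − 1)·(2/19·s − 12/17) = 0, giving roots s = 1 and s = (12/17)/(2/19) = 114/17. Since 114/17 ≥ 1, the smallest root in [0, 1] is s = 1.)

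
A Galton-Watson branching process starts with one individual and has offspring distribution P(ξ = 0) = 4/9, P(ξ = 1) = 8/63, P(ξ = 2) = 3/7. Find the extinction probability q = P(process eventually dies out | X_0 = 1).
q = 1

Mean offspring μ = 0·4/9 + 1·8/63 + 2·3/7 = 62/63 ≤ 1. For μ ≤ 1 with offspring not concentrated at 1, the Galton-Watson process goes extinct almost surely, so q = 1.
(Algebraic check: The pgf is f(s) = 4/9 + 8/63·s + 3/7·s². The extinction probability q is the smallest fixed point of f in [0, 1]. Setting s = f(s):
  3/7·s² + (8/63 − 1)·s + 4/9 = 0
  3/7·s² − (4/9 + 3/7)·s + 4/9 = 0
which factors as (s − 1)·(3/7·s − 4/9) = 0, giving roots s = 1 and s = (4/9)/(3/7) = 28/27. Since 28/27 ≥ 1, the smallest root in [0, 1] is s = 1.)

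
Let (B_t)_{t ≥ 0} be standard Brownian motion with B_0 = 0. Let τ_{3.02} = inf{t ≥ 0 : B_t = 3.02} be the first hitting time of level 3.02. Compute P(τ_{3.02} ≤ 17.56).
P(τ_{3.02} ≤ 17.56) = 2(1 − Φ(3.02/√17.56)) = 2(1 − Φ(0.7207)) ≈ 0.4711

By the reflection principle for standard BM, P(τ_b ≤ t) = 2 · P(B_t ≥ b). Since B_t ~ N(0, t), P(B_t ≥ 3.02) = 1 − Φ(3.02/√t) = 1 − Φ(3.02/√17.56) = 1 − Φ(0.7207) ≈ 0.23555. Doubling: P(τ_{3.02} ≤ 17.56) ≈ 2 · 0.23555 = 0.47110 ≈ 0.4711.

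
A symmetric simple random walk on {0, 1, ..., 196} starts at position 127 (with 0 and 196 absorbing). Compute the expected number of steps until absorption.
E[τ | X_0 = 127] = 8763

Let v_k = E[τ | X_0 = k]. Boundary: v_0 = v_196 = 0. Recurrence: v_k = 1 + (v_{k-1} + v_{k+1})/2 for 1 ≤ k ≤ 195. The particular solution to v_k − (v_{k-1} + v_{k+1})/2 = 1 is v_k = −k^2. Adding homogeneous solution A + B k and matching boundaries gives v_k = k (196 − k). Substituting k = 127: v_127 = 127 · 69 = 8763.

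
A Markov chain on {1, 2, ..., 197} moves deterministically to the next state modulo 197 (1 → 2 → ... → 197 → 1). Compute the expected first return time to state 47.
E[T_47 | X_0 = 47] = 197

The chain cycles deterministically, so starting at state 47 it returns in exactly 197 steps. Equivalently, the stationary distribution is uniform π_j = 1/197 for every state j, so by Kac's formula E[T_47] = 1/π_47 = 197.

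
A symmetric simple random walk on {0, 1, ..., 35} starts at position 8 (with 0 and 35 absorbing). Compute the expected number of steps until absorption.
E[τ | X_0 = 8] = 216

Let v_k = E[τ | X_0 = k]. Boundary: v_0 = v_35 = 0. Recurrence: v_k = 1 + (v_{k-1} + v_{k+1})/2 for 1 ≤ k ≤ 34. The particular solution to v_k − (v_{k-1} + v_{k+1})/2 = 1 is v_k = −k^2. Adding homogeneous solution A + B k and matching boundaries gives v_k = k (35 − k). Substituting k = 8: v_8 = 8 · 27 = 216.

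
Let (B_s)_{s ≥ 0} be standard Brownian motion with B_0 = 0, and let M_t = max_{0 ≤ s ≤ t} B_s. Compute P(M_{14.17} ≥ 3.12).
P(M_{14.17} ≥ 3.12) = 2·P(B_{14.17} ≥ 3.12) = 2(1 − Φ(3.12/√14.17)) ≈ 0.4072

By the reflection principle for Brownian motion, P(M_t ≥ a) = 2 · P(B_t ≥ a) for a ≥ 0. Since B_t ~ N(0, t), P(B_t ≥ 3.12) = 1 − Φ(3.12/√t) = 1 − Φ(3.12/√14.17) = 1 − Φ(0.8288). So
  P(M_{14.17} ≥ 3.12) = 2(1 − Φ(0.8288)) ≈ 0.4072.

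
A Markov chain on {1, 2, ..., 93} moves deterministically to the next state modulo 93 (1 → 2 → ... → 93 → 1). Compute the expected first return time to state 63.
E[T_63 | X_0 = 63] = 93

The chain cycles deterministically, so starting at state 63 it returns in exactly 93 steps. Equivalently, the stationary distribution is uniform π_j = 1/93 for every state j, so by Kac's formula E[T_63] = 1/π_63 = 93.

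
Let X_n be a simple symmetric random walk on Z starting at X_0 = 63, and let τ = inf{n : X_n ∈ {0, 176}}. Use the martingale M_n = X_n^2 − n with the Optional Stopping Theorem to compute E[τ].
E[τ] = 7119

M_n = X_n^2 − n is a martingale (since E[X_{n+1}^2 | F_n] = X_n^2 + 1). By OST (τ has finite mean in a bounded region), E[M_τ] = E[M_0] = X_0^2 − 0 = 63^2 = 3969. Also E[M_τ] = E[X_τ^2] − E[τ]. The walk exits at 0 or 176, with P(hit 176 first) = 63/176, so E[X_τ^2] = 176^2 · 63/176 + 0 = 11088. Thus E[τ] = E[X_τ^2] − E[M_τ] = 11088 − 3969 = 7119 = 63(176 − 63) = 7119.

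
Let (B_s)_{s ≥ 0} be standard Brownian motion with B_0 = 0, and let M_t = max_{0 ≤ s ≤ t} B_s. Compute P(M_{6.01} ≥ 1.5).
P(M_{6.01} ≥ 1.5) = 2·P(B_{6.01} ≥ 1.5) = 2(1 − Φ(1.5/√6.01)) ≈ 0.5406

By the reflection principle for Brownian motion, P(M_t ≥ a) = 2 · P(B_t ≥ a) for a ≥ 0. Since B_t ~ N(0, t), P(B_t ≥ 1.5) = 1 − Φ(1.5/√t) = 1 − Φ(1.5/√6.01) = 1 − Φ(0.6119). So
  P(M_{6.01} ≥ 1.5) = 2(1 − Φ(0.6119)) ≈ 0.5406.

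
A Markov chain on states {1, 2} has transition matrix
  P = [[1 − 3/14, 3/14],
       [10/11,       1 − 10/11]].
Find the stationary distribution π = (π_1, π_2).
π_1 = 140/173, π_2 = 33/173

Solve πP = π with π_1 + π_2 = 1. From πP = π: π_1 · (1 − 3/14) + π_2 · 10/11 = π_1 ⇒ π_2 · 10/11 = π_1 · 3/14 ⇒ π_2/π_1 = (3/14)/(10/11) = 33/140. Together with π_1 + π_2 = 1:
  π_1 = (10/11)/(3/14 + 10/11) = (10/11)/(173/154) = 140/173,
  π_2 = (3/14)/(3/14 + 10/11) = (3/14)/(173/154) = 33/173.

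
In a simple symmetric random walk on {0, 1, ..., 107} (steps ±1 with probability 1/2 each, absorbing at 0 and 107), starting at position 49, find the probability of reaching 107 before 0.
P(hit 107 before 0) = 49/107

Let u_k = P(hit 107 before 0 | start at k). Then u_0 = 0, u_107 = 1, and u_k = u_{k-1}/2 + u_{k+1}/2 for 1 ≤ k ≤ 106. This harmonic recurrence is solved by u_k = k/107, giving u_49 = 49/107.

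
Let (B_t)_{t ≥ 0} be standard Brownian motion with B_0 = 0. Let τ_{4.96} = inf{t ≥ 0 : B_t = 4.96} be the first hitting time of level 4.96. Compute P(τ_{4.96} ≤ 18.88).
P(τ_{4.96} ≤ 18.88) = 2(1 − Φ(4.96/√18.88)) = 2(1 − Φ(1.1415)) ≈ 0.2537

By the reflection principle for standard BM, P(τ_b ≤ t) = 2 · P(B_t ≥ b). Since B_t ~ N(0, t), P(B_t ≥ 4.96) = 1 − Φ(4.96/√t) = 1 − Φ(4.96/√18.88) = 1 − Φ(1.1415) ≈ 0.12683. Doubling: P(τ_{4.96} ≤ 18.88) ≈ 2 · 0.12683 = 0.25366 ≈ 0.2537.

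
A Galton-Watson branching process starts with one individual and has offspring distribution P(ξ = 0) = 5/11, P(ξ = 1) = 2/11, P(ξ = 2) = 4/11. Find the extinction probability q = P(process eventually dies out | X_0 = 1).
q = 1

Mean offspring μ = 0·5/11 + 1·2/11 + 2·4/11 = 10/11 ≤ 1. For μ ≤ 1 with offspring not concentrated at 1, the Galton-Watson process goes extinct almost surely, so q = 1.
(Algebraic check: The pgf is f(s) = 5/11 + 2/11·s + 4/11·s². The extinction probability q is the smallest fixed point of f in [0, 1]. Setting s = f(s):
  4/11·s² + (2/11 − 1)·s + 5/11 = 0
  4/11·s² − (5/11 + 4/11)·s + 5/11 = 0
which factors as (s − 1)·(4/11·s − 5/11) = 0, giving roots s = 1 and s = (5/11)/(4/11) = 5/4. Since 5/4 ≥ 1, the smallest root in [0, 1] is s = 1.)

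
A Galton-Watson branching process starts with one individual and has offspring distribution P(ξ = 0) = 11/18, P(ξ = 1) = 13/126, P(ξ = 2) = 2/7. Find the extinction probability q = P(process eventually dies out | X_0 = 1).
q = 1

Mean offspring μ = 0·11/18 + 1·13/126 + 2·2/7 = 85/126 ≤ 1. For μ ≤ 1 with offspring not concentrated at 1, the Galton-Watson process goes extinct almost surely, so q = 1.
(Algebraic check: The pgf is f(s) = 11/18 + 13/126·s + 2/7·s². The extinction probability q is the smallest fixed point of f in [0, 1]. Setting s = f(s):
  2/7·s² + (13/126 − 1)·s + 11/18 = 0
  2/7·s² − (11/18 + 2/7)·s + 11/18 = 0
which factors as (s − 1)·(2/7·s − 11/18) = 0, giving roots s = 1 and s = (11/18)/(2/7) = 77/36. Since 77/36 ≥ 1, the smallest root in [0, 1] is s = 1.)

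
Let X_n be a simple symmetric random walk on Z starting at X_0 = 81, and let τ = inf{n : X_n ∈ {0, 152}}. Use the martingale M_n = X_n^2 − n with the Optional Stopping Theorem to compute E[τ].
E[τ] = 5751

M_n = X_n^2 − n is a martingale (since E[X_{n+1}^2 | F_n] = X_n^2 + 1). By OST (τ has finite mean in a bounded region), E[M_τ] = E[M_0] = X_0^2 − 0 = 81^2 = 6561. Also E[M_τ] = E[X_τ^2] − E[τ]. The walk exits at 0 or 152, with P(hit 152 first) = 81/152, so E[X_τ^2] = 152^2 · 81/152 + 0 = 12312. Thus E[τ] = E[X_τ^2] − E[M_τ] = 12312 − 6561 = 5751 = 81(152 − 81) = 5751.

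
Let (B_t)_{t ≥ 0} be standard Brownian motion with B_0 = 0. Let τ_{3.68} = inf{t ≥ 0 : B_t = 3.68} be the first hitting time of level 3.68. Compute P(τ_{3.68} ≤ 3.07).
P(τ_{3.68} ≤ 3.07) = 2(1 − Φ(3.68/√3.07)) = 2(1 − Φ(2.1003)) ≈ 0.0357

By the reflection principle for standard BM, P(τ_b ≤ t) = 2 · P(B_t ≥ b). Since B_t ~ N(0, t), P(B_t ≥ 3.68) = 1 − Φ(3.68/√t) = 1 − Φ(3.68/√3.07) = 1 − Φ(2.1003) ≈ 0.01785. Doubling: P(τ_{3.68} ≤ 3.07) ≈ 2 · 0.01785 = 0.03570 ≈ 0.0357.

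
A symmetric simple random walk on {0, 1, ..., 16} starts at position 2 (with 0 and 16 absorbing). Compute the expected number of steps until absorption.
E[τ | X_0 = 2] = 28

Let v_k = E[τ | X_0 = k]. Boundary: v_0 = v_16 = 0. Recurrence: v_k = 1 + (v_{k-1} + v_{k+1})/2 for 1 ≤ k ≤ 15. The particular solution to v_k − (v_{k-1} + v_{k+1})/2 = 1 is v_k = −k^2. Adding homogeneous solution A + B k and matching boundaries gives v_k = k (16 − k). Substituting k = 2: v_2 = 2 · 14 = 28.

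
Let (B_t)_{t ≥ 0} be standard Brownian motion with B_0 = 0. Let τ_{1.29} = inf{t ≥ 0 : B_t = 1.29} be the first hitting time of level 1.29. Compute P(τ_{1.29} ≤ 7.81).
P(τ_{1.29} ≤ 7.81) = 2(1 − Φ(1.29/√7.81)) = 2(1 − Φ(0.4616)) ≈ 0.6444

By the reflection principle for standard BM, P(τ_b ≤ t) = 2 · P(B_t ≥ b). Since B_t ~ N(0, t), P(B_t ≥ 1.29) = 1 − Φ(1.29/√t) = 1 − Φ(1.29/√7.81) = 1 − Φ(0.4616) ≈ 0.32218. Doubling: P(τ_{1.29} ≤ 7.81) ≈ 2 · 0.32218 = 0.64436 ≈ 0.6444.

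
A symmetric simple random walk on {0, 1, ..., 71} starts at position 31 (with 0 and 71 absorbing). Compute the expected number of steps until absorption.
E[τ | X_0 = 31] = 1240

Let v_k = E[τ | X_0 = k]. Boundary: v_0 = v_71 = 0. Recurrence: v_k = 1 + (v_{k-1} + v_{k+1})/2 for 1 ≤ k ≤ 70. The particular solution to v_k − (v_{k-1} + v_{k+1})/2 = 1 is v_k = −k^2. Adding homogeneous solution A + B k and matching boundaries gives v_k = k (71 − k). Substituting k = 31: v_31 = 31 · 40 = 1240.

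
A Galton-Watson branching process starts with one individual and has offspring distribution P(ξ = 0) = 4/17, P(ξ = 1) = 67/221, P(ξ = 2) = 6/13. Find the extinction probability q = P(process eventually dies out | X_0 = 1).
q = 26/51

The pgf is f(s) = 4/17 + 67/221·s + 6/13·s². The extinction probability q is the smallest fixed point of f in [0, 1]. Setting s = f(s):
  6/13·s² + (67/221 − 1)·s + 4/17 = 0
  6/13·s² − (4/17 + 6/13)·s + 4/17 = 0
which factors as (s − 1)·(6/13·s − 4/17) = 0, giving roots s = 1 and s = (4/17)/(6/13) = 26/51.
Mean offspring μ = 67/221 + 2·6/13 = 271/221 > 1 (supercritical), so q < 1. The extinction probability is the smaller root: q = (4/17)/(6/13) = 26/51.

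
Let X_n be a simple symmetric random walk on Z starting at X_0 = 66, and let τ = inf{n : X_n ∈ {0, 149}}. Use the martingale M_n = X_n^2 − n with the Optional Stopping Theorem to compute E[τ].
E[τ] = 5478

M_n = X_n^2 − n is a martingale (since E[X_{n+1}^2 | F_n] = X_n^2 + 1). By OST (τ has finite mean in a bounded region), E[M_τ] = E[M_0] = X_0^2 − 0 = 66^2 = 4356. Also E[M_τ] = E[X_τ^2] − E[τ]. The walk exits at 0 or 149, with P(hit 149 first) = 66/149, so E[X_τ^2] = 149^2 · 66/149 + 0 = 9834. Thus E[τ] = E[X_τ^2] − E[M_τ] = 9834 − 4356 = 5478 = 66(149 − 66) = 5478.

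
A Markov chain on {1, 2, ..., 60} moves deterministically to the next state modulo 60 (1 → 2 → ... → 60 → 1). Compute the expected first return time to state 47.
E[T_47 | X_0 = 47] = 60

The chain cycles deterministically, so starting at state 47 it returns in exactly 60 steps. Equivalently, the stationary distribution is uniform π_j = 1/60 for every state j, so by Kac's formula E[T_47] = 1/π_47 = 60.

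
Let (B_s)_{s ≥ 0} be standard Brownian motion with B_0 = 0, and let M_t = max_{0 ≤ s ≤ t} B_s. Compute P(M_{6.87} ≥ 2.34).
P(M_{6.87} ≥ 2.34) = 2·P(B_{6.87} ≥ 2.34) = 2(1 − Φ(2.34/√6.87)) ≈ 0.3720

By the reflection principle for Brownian motion, P(M_t ≥ a) = 2 · P(B_t ≥ a) for a ≥ 0. Since B_t ~ N(0, t), P(B_t ≥ 2.34) = 1 − Φ(2.34/√t) = 1 − Φ(2.34/√6.87) = 1 − Φ(0.8928). So
  P(M_{6.87} ≥ 2.34) = 2(1 − Φ(0.8928)) ≈ 0.3720.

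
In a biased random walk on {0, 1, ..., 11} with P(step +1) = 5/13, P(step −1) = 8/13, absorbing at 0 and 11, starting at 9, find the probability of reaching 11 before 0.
P(hit 11 before 0) = (1 − (8/5)^9) / (1 − (8/5)^11) = 1102205025/2847035489

Let u_k denote P(reach 11 before 0 | start at k). Boundary: u_0 = 0, u_11 = 1. Recurrence: u_k = 5/13·u_{k+1} + 8/13·u_{k-1} for 1 ≤ k ≤ 10. Try u_k = A + B·r^k with r = q/p = (8/13)/(5/13) = 8/5. Substitution satisfies the recurrence; boundary conditions give:
  u_k = (1 − r^k) / (1 − r^N) = (1 − (8/5)^9) / (1 − (8/5)^11) = 1102205025/2847035489.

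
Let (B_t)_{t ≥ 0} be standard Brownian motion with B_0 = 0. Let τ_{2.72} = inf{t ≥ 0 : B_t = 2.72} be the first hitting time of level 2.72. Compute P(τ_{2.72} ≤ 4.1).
P(τ_{2.72} ≤ 4.1) = 2(1 − Φ(2.72/√4.1)) = 2(1 − Φ(1.3433)) ≈ 0.1792

By the reflection principle for standard BM, P(τ_b ≤ t) = 2 · P(B_t ≥ b). Since B_t ~ N(0, t), P(B_t ≥ 2.72) = 1 − Φ(2.72/√t) = 1 − Φ(2.72/√4.1) = 1 − Φ(1.3433) ≈ 0.08959. Doubling: P(τ_{2.72} ≤ 4.1) ≈ 2 · 0.08959 = 0.17918 ≈ 0.1792.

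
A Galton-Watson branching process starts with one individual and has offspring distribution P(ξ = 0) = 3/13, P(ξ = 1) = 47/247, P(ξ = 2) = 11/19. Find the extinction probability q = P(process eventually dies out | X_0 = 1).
q = 57/143

The pgf is f(s) = 3/13 + 47/247·s + 11/19·s². The extinction probability q is the smallest fixed point of f in [0, 1]. Setting s = f(s):
  11/19·s² + (47/247 − 1)·s + 3/13 = 0
  11/19·s² − (3/13 + 11/19)·s + 3/13 = 0
which factors as (s − 1)·(11/19·s − 3/13) = 0, giving roots s = 1 and s = (3/13)/(11/19) = 57/143.
Mean offspring μ = 47/247 + 2·11/19 = 333/247 > 1 (supercritical), so q < 1. The extinction probability is the smaller root: q = (3/13)/(11/19) = 57/143.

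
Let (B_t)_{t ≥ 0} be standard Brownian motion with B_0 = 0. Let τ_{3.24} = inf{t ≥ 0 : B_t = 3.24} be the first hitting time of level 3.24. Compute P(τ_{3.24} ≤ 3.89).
P(τ_{3.24} ≤ 3.89) = 2(1 − Φ(3.24/√3.89)) = 2(1 − Φ(1.6427)) ≈ 0.1004

By the reflection principle for standard BM, P(τ_b ≤ t) = 2 · P(B_t ≥ b). Since B_t ~ N(0, t), P(B_t ≥ 3.24) = 1 − Φ(3.24/√t) = 1 − Φ(3.24/√3.89) = 1 − Φ(1.6427) ≈ 0.05022. Doubling: P(τ_{3.24} ≤ 3.89) ≈ 2 · 0.05022 = 0.10044 ≈ 0.1004.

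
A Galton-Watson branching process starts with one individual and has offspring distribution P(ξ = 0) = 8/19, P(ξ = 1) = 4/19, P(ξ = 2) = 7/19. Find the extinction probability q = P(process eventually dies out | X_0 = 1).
q = 1

Mean offspring μ = 0·8/19 + 1·4/19 + 2·7/19 = 18/19 ≤ 1. For μ ≤ 1 with offspring not concentrated at 1, the Galton-Watson process goes extinct almost surely, so q = 1.
(Algebraic check: The pgf is f(s) = 8/19 + 4/19·s + 7/19·s². The extinction probability q is the smallest fixed point of f in [0, 1]. Setting s = f(s):
  7/19·s² + (4/19 − 1)·s + 8/19 = 0
  7/19·s² − (8/19 + 7/19)·s + 8/19 = 0
which factors as (s − 1)·(7/19·s − 8/19) = 0, giving roots s = 1 and s = (8/19)/(7/19) = 8/7. Since 8/7 ≥ 1, the smallest root in [0, 1] is s = 1.)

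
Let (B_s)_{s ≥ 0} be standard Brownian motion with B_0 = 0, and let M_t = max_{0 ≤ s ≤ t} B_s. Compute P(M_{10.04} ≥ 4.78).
P(M_{10.04} ≥ 4.78) = 2·P(B_{10.04} ≥ 4.78) = 2(1 − Φ(4.78/√10.04)) ≈ 0.1314

By the reflection principle for Brownian motion, P(M_t ≥ a) = 2 · P(B_t ≥ a) for a ≥ 0. Since B_t ~ N(0, t), P(B_t ≥ 4.78) = 1 − Φ(4.78/√t) = 1 − Φ(4.78/√10.04) = 1 − Φ(1.5086). So
  P(M_{10.04} ≥ 4.78) = 2(1 − Φ(1.5086)) ≈ 0.1314.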